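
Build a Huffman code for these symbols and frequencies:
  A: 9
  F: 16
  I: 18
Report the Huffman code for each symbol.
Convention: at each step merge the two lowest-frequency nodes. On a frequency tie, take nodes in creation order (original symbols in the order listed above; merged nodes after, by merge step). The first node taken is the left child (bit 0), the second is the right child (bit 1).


Huffman tree construction:
Step 1: Merge A(9) + F(16) = 25
Step 2: Merge I(18) + (A+F)(25) = 43
Read each symbol's code off the tree from the root (left child = 0, right child = 1).

Codes:
  A: 10 (length 2)
  F: 11 (length 2)
  I: 0 (length 1)
Average code length: 68/43 = 1.5814 bits/symbol


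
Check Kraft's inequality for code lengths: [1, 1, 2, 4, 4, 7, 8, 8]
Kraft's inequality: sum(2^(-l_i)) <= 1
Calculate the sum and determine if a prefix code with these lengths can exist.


Sum = 2^(-1) + 2^(-1) + 2^(-2) + 2^(-4) + 2^(-4) + 2^(-7) + 2^(-8) + 2^(-8)
    = 0.5 + 0.5 + 0.25 + 0.0625 + 0.0625 + 0.0078125 + 0.00390625 + 0.00390625
    = 356/256 = 1.390625
Since 1.390625 > 1, Kraft's inequality is NOT satisfied.
A prefix code with these lengths CANNOT exist.

Kraft sum = 1.390625. Not satisfied.


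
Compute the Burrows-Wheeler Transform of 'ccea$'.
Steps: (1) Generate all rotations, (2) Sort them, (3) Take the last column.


Rotations (sorted):
  0: $ccea -> last char: a
  1: a$cce -> last char: e
  2: ccea$ -> last char: $
  3: cea$c -> last char: c
  4: ea$cc -> last char: c


BWT = ae$cc


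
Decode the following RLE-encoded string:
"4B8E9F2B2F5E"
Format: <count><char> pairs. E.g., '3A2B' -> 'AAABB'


Expanding each <count><char> pair:
  4B -> 'BBBB'
  8E -> 'EEEEEEEE'
  9F -> 'FFFFFFFFF'
  2B -> 'BB'
  2F -> 'FF'
  5E -> 'EEEEE'

Decoded = BBBBEEEEEEEEFFFFFFFFFBBFFEEEEE


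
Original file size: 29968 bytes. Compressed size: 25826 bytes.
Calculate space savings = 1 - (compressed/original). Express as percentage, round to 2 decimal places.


ratio = compressed/original = 25826/29968 = 0.861786
savings = 1 - ratio = 1 - 0.861786 = 0.138214
as a percentage: 0.138214 * 100 = 13.82%

Space savings = 1 - 25826/29968 = 13.82%


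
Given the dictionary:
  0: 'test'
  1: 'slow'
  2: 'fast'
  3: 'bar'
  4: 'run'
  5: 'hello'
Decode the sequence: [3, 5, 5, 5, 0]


Look up each index in the dictionary:
  3 -> 'bar'
  5 -> 'hello'
  5 -> 'hello'
  5 -> 'hello'
  0 -> 'test'

Decoded: "bar hello hello hello test"


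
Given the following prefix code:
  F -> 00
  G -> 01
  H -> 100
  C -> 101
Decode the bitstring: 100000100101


Decoding step by step:
Bits 100 -> H
Bits 00 -> F
Bits 01 -> G
Bits 00 -> F
Bits 101 -> C


Decoded message: HFGFC


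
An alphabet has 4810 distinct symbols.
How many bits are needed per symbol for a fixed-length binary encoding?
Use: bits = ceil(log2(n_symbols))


log2(4810) = 12.2318
Bracket: 2^12 = 4096 < 4810 <= 2^13 = 8192
So ceil(log2(4810)) = 13

bits = ceil(log2(4810)) = ceil(12.2318) = 13 bits


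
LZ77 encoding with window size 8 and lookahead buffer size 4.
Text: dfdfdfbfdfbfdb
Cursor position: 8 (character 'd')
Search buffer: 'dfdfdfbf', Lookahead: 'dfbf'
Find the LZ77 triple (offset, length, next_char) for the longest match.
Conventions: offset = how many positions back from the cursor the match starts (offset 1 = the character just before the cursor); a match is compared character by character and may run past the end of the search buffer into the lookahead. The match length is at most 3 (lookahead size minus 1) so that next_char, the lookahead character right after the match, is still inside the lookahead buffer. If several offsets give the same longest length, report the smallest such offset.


Try each offset into the search buffer:
  offset=1 (pos 7, char 'f'): match length 0
  offset=2 (pos 6, char 'b'): match length 0
  offset=3 (pos 5, char 'f'): match length 0
  offset=4 (pos 4, char 'd'): match length 3
  offset=5 (pos 3, char 'f'): match length 0
  offset=6 (pos 2, char 'd'): match length 2
  offset=7 (pos 1, char 'f'): match length 0
  offset=8 (pos 0, char 'd'): match length 2
Longest match has length 3 at offset 4.
next_char = character at position 8 + 3 = 11 -> 'f'

Best match: offset=4, length=3 (matching 'dfb' starting at position 4)
LZ77 triple: (4, 3, 'f')


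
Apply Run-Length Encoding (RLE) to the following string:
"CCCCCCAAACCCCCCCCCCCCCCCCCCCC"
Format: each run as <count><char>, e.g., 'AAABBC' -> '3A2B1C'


Scanning runs left to right:
  i=0: run of 'C' x 6 -> '6C'
  i=6: run of 'A' x 3 -> '3A'
  i=9: run of 'C' x 20 -> '20C'

RLE = 6C3A20C


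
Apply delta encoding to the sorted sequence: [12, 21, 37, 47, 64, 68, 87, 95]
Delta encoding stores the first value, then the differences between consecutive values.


First value: 12
Deltas:
  21 - 12 = 9
  37 - 21 = 16
  47 - 37 = 10
  64 - 47 = 17
  68 - 64 = 4
  87 - 68 = 19
  95 - 87 = 8


Delta encoded: [12, 9, 16, 10, 17, 4, 19, 8]


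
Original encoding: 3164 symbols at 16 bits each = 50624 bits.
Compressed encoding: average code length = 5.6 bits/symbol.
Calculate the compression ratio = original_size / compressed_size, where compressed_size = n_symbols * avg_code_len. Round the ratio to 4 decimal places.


original_size = n_symbols * orig_bits = 3164 * 16 = 50624 bits
compressed_size = n_symbols * avg_code_len = 3164 * 5.6 = 17718.4 bits
ratio = original_size / compressed_size = 50624 / 17718.4 = 2.8571

Compression ratio = 2.8571


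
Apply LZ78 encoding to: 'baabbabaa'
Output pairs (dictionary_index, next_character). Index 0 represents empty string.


LZ78 encoding steps:
Dictionary: {0: ''}
Step 1: w='' (idx 0), next='b' -> output (0, 'b'), add 'b' as idx 1
Step 2: w='' (idx 0), next='a' -> output (0, 'a'), add 'a' as idx 2
Step 3: w='a' (idx 2), next='b' -> output (2, 'b'), add 'ab' as idx 3
Step 4: w='b' (idx 1), next='a' -> output (1, 'a'), add 'ba' as idx 4
Step 5: w='ba' (idx 4), next='a' -> output (4, 'a'), add 'baa' as idx 5


Encoded: [(0, 'b'), (0, 'a'), (2, 'b'), (1, 'a'), (4, 'a')]


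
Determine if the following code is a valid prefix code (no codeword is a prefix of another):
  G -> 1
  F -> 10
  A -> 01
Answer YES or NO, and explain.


Checking each pair (does one codeword prefix another?):
  G='1' vs F='10': prefix -- VIOLATION

NO -- this is NOT a valid prefix code. G (1) is a prefix of F (10).


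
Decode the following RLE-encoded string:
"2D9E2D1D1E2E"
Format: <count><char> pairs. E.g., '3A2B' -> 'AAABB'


Expanding each <count><char> pair:
  2D -> 'DD'
  9E -> 'EEEEEEEEE'
  2D -> 'DD'
  1D -> 'D'
  1E -> 'E'
  2E -> 'EE'

Decoded = DDEEEEEEEEEDDDEEE


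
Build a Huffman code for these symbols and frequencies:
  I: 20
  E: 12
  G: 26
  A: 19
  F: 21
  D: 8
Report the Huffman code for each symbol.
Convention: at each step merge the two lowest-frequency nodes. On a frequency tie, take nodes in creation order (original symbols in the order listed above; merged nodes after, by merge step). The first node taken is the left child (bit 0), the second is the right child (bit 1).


Huffman tree construction:
Step 1: Merge D(8) + E(12) = 20
Step 2: Merge A(19) + I(20) = 39
Step 3: Merge (D+E)(20) + F(21) = 41
Step 4: Merge G(26) + (A+I)(39) = 65
Step 5: Merge ((D+E)+F)(41) + (G+(A+I))(65) = 106
Read each symbol's code off the tree from the root (left child = 0, right child = 1).

Codes:
  I: 111 (length 3)
  E: 001 (length 3)
  G: 10 (length 2)
  A: 110 (length 3)
  F: 01 (length 2)
  D: 000 (length 3)
Average code length: 271/106 = 2.5566 bits/symbol


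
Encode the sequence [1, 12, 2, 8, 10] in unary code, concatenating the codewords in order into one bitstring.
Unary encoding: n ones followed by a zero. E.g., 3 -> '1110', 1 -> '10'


Encode each number as n ones followed by a terminating 0:
  1 -> 10 (2 bits)
  12 -> 1111111111110 (13 bits)
  2 -> 110 (3 bits)
  8 -> 111111110 (9 bits)
  10 -> 11111111110 (11 bits)
Total length = 2 + 13 + 3 + 9 + 11 = 38 bits.

Unary([1, 12, 2, 8, 10]) = 10111111111111011011111111011111111110 (38 bits)


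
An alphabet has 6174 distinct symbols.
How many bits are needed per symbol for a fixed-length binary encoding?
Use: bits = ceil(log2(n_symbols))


log2(6174) = 12.592
Bracket: 2^12 = 4096 < 6174 <= 2^13 = 8192
So ceil(log2(6174)) = 13

bits = ceil(log2(6174)) = ceil(12.592) = 13 bits


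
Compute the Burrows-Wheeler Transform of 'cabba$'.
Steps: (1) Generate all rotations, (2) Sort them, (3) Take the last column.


Rotations (sorted):
  0: $cabba -> last char: a
  1: a$cabb -> last char: b
  2: abba$c -> last char: c
  3: ba$cab -> last char: b
  4: bba$ca -> last char: a
  5: cabba$ -> last char: $


BWT = abcba$


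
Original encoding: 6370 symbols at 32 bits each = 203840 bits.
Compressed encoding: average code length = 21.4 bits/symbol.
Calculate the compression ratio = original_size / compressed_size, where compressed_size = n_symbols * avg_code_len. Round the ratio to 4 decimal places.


original_size = n_symbols * orig_bits = 6370 * 32 = 203840 bits
compressed_size = n_symbols * avg_code_len = 6370 * 21.4 = 136318.0 bits
ratio = original_size / compressed_size = 203840 / 136318.0 = 1.4953

Compression ratio = 1.4953


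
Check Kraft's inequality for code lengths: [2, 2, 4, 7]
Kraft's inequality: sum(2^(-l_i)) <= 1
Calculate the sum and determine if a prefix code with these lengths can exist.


Sum = 2^(-2) + 2^(-2) + 2^(-4) + 2^(-7)
    = 0.25 + 0.25 + 0.0625 + 0.0078125
    = 73/128 = 0.5703125
Since 0.5703125 <= 1, Kraft's inequality IS satisfied.
A prefix code with these lengths CAN exist.

Kraft sum = 0.5703125. Satisfied.


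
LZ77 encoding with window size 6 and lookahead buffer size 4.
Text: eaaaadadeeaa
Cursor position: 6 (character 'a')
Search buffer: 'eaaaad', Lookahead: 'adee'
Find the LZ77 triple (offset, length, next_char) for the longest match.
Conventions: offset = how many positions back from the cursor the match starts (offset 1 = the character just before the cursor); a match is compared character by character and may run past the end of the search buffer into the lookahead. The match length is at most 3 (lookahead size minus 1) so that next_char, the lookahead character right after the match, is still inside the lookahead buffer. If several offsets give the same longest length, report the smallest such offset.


Try each offset into the search buffer:
  offset=1 (pos 5, char 'd'): match length 0
  offset=2 (pos 4, char 'a'): match length 2
  offset=3 (pos 3, char 'a'): match length 1
  offset=4 (pos 2, char 'a'): match length 1
  offset=5 (pos 1, char 'a'): match length 1
  offset=6 (pos 0, char 'e'): match length 0
Longest match has length 2 at offset 2.
next_char = character at position 6 + 2 = 8 -> 'e'

Best match: offset=2, length=2 (matching 'ad' starting at position 4)
LZ77 triple: (2, 2, 'e')


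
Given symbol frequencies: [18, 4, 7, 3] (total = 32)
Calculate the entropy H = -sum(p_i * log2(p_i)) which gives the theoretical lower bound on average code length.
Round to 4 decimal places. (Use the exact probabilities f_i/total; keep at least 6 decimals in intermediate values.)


Per-symbol terms -p_i * log2(p_i) with p_i = f_i/32:
  p = 18/32 = 0.562500: log2(p) = -0.830075, -p*log2(p) = 0.466917
  p = 4/32 = 0.125000: log2(p) = -3.000000, -p*log2(p) = 0.375000
  p = 7/32 = 0.218750: log2(p) = -2.192645, -p*log2(p) = 0.479641
  p = 3/32 = 0.093750: log2(p) = -3.415037, -p*log2(p) = 0.320160
H = 0.466917 + 0.375000 + 0.479641 + 0.320160 = 1.641718

H = 1.6417 bits/symbol


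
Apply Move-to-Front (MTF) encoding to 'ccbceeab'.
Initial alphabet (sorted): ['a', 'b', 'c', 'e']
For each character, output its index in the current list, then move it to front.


MTF encoding:
'c': index 2 in ['a', 'b', 'c', 'e'] -> ['c', 'a', 'b', 'e']
'c': index 0 in ['c', 'a', 'b', 'e'] -> ['c', 'a', 'b', 'e']
'b': index 2 in ['c', 'a', 'b', 'e'] -> ['b', 'c', 'a', 'e']
'c': index 1 in ['b', 'c', 'a', 'e'] -> ['c', 'b', 'a', 'e']
'e': index 3 in ['c', 'b', 'a', 'e'] -> ['e', 'c', 'b', 'a']
'e': index 0 in ['e', 'c', 'b', 'a'] -> ['e', 'c', 'b', 'a']
'a': index 3 in ['e', 'c', 'b', 'a'] -> ['a', 'e', 'c', 'b']
'b': index 3 in ['a', 'e', 'c', 'b'] -> ['b', 'a', 'e', 'c']


Output: [2, 0, 2, 1, 3, 0, 3, 3]


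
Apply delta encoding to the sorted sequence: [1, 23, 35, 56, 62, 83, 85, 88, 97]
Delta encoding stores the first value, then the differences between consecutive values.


First value: 1
Deltas:
  23 - 1 = 22
  35 - 23 = 12
  56 - 35 = 21
  62 - 56 = 6
  83 - 62 = 21
  85 - 83 = 2
  88 - 85 = 3
  97 - 88 = 9


Delta encoded: [1, 22, 12, 21, 6, 21, 2, 3, 9]


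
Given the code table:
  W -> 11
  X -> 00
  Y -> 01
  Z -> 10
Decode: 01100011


Decoding:
01 -> Y
10 -> Z
00 -> X
11 -> W


Result: YZXW


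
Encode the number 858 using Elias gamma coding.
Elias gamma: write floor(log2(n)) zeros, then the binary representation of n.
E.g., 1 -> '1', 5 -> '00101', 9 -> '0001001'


num_bits = floor(log2(858)) + 1 = 10
leading_zeros = num_bits - 1 = 9
binary(858) = 1101011010

Elias gamma(858) = '000000000' + '1101011010' = 0000000001101011010 (19 bits)


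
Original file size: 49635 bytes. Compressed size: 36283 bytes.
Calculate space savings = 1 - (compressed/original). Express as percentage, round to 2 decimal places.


ratio = compressed/original = 36283/49635 = 0.730996
savings = 1 - ratio = 1 - 0.730996 = 0.269004
as a percentage: 0.269004 * 100 = 26.9%

Space savings = 1 - 36283/49635 = 26.9%


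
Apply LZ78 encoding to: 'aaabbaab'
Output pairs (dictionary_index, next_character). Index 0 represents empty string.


LZ78 encoding steps:
Dictionary: {0: ''}
Step 1: w='' (idx 0), next='a' -> output (0, 'a'), add 'a' as idx 1
Step 2: w='a' (idx 1), next='a' -> output (1, 'a'), add 'aa' as idx 2
Step 3: w='' (idx 0), next='b' -> output (0, 'b'), add 'b' as idx 3
Step 4: w='b' (idx 3), next='a' -> output (3, 'a'), add 'ba' as idx 4
Step 5: w='a' (idx 1), next='b' -> output (1, 'b'), add 'ab' as idx 5


Encoded: [(0, 'a'), (1, 'a'), (0, 'b'), (3, 'a'), (1, 'b')]


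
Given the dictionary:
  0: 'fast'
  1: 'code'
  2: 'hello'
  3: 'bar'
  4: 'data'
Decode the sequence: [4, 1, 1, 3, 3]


Look up each index in the dictionary:
  4 -> 'data'
  1 -> 'code'
  1 -> 'code'
  3 -> 'bar'
  3 -> 'bar'

Decoded: "data code code bar bar"


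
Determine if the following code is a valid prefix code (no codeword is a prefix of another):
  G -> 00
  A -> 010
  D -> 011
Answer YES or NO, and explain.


Checking each pair (does one codeword prefix another?):
  G='00' vs A='010': no prefix
  G='00' vs D='011': no prefix
  A='010' vs G='00': no prefix
  A='010' vs D='011': no prefix
  D='011' vs G='00': no prefix
  D='011' vs A='010': no prefix
No violation found over all pairs.

YES -- this is a valid prefix code. No codeword is a prefix of any other codeword.


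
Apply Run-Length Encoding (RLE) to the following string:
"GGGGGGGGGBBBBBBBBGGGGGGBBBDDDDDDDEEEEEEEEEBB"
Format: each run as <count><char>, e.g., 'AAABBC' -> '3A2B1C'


Scanning runs left to right:
  i=0: run of 'G' x 9 -> '9G'
  i=9: run of 'B' x 8 -> '8B'
  i=17: run of 'G' x 6 -> '6G'
  i=23: run of 'B' x 3 -> '3B'
  i=26: run of 'D' x 7 -> '7D'
  i=33: run of 'E' x 9 -> '9E'
  i=42: run of 'B' x 2 -> '2B'

RLE = 9G8B6G3B7D9E2B


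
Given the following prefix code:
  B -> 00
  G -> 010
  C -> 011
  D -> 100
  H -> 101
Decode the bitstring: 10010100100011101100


Decoding step by step:
Bits 100 -> D
Bits 101 -> H
Bits 00 -> B
Bits 100 -> D
Bits 011 -> C
Bits 101 -> H
Bits 100 -> D


Decoded message: DHBDCHD


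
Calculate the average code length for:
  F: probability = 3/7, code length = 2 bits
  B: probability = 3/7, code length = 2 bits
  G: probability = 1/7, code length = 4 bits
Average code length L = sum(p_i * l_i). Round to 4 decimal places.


Weighted contributions p_i * l_i:
  F: (3/7) * 2 = 6/7
  B: (3/7) * 2 = 6/7
  G: (1/7) * 4 = 4/7
Sum = (6 + 6 + 4)/7 = 16/7

L = 16/7 = 2.2857 bits/symbol


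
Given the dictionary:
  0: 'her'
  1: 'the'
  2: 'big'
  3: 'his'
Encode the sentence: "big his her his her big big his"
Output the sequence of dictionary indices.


Look up each word in the dictionary:
  'big' -> 2
  'his' -> 3
  'her' -> 0
  'his' -> 3
  'her' -> 0
  'big' -> 2
  'big' -> 2
  'his' -> 3

Encoded: [2, 3, 0, 3, 0, 2, 2, 3]


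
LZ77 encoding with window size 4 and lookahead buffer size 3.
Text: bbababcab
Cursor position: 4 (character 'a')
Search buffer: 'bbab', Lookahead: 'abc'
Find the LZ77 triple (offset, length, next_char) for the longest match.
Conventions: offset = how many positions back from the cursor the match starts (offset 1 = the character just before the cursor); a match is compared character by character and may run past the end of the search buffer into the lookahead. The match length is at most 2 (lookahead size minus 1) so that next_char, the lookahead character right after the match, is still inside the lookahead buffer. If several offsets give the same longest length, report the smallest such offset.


Try each offset into the search buffer:
  offset=1 (pos 3, char 'b'): match length 0
  offset=2 (pos 2, char 'a'): match length 2
  offset=3 (pos 1, char 'b'): match length 0
  offset=4 (pos 0, char 'b'): match length 0
Longest match has length 2 at offset 2.
next_char = character at position 4 + 2 = 6 -> 'c'

Best match: offset=2, length=2 (matching 'ab' starting at position 2)
LZ77 triple: (2, 2, 'c')


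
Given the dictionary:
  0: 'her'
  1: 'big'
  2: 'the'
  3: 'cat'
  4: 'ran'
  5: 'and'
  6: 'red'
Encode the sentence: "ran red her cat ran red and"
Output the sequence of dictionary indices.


Look up each word in the dictionary:
  'ran' -> 4
  'red' -> 6
  'her' -> 0
  'cat' -> 3
  'ran' -> 4
  'red' -> 6
  'and' -> 5

Encoded: [4, 6, 0, 3, 4, 6, 5]


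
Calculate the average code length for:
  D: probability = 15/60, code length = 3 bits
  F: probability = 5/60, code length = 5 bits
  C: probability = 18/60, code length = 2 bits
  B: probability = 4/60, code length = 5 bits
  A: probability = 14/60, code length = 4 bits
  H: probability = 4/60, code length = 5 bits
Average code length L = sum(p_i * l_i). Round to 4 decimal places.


Weighted contributions p_i * l_i:
  D: (15/60) * 3 = 45/60
  F: (5/60) * 5 = 25/60
  C: (18/60) * 2 = 36/60
  B: (4/60) * 5 = 20/60
  A: (14/60) * 4 = 56/60
  H: (4/60) * 5 = 20/60
Sum = (45 + 25 + 36 + 20 + 56 + 20)/60 = 202/60

L = 202/60 = 3.3667 bits/symbol


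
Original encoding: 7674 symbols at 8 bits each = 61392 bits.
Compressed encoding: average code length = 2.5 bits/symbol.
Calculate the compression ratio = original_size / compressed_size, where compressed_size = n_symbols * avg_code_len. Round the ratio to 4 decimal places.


original_size = n_symbols * orig_bits = 7674 * 8 = 61392 bits
compressed_size = n_symbols * avg_code_len = 7674 * 2.5 = 19185.0 bits
ratio = original_size / compressed_size = 61392 / 19185.0 = 3.2

Compression ratio = 3.2


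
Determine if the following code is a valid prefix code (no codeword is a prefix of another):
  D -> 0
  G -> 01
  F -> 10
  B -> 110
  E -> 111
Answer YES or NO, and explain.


Checking each pair (does one codeword prefix another?):
  D='0' vs G='01': prefix -- VIOLATION

NO -- this is NOT a valid prefix code. D (0) is a prefix of G (01).


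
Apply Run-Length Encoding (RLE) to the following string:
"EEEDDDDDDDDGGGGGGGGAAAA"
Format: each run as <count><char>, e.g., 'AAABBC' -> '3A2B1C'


Scanning runs left to right:
  i=0: run of 'E' x 3 -> '3E'
  i=3: run of 'D' x 8 -> '8D'
  i=11: run of 'G' x 8 -> '8G'
  i=19: run of 'A' x 4 -> '4A'

RLE = 3E8D8G4A


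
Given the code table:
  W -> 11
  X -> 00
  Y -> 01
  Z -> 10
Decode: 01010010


Decoding:
01 -> Y
01 -> Y
00 -> X
10 -> Z


Result: YYXZ


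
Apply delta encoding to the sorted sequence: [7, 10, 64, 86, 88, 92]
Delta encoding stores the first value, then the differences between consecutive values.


First value: 7
Deltas:
  10 - 7 = 3
  64 - 10 = 54
  86 - 64 = 22
  88 - 86 = 2
  92 - 88 = 4


Delta encoded: [7, 3, 54, 22, 2, 4]


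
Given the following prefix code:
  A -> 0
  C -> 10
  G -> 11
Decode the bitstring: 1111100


Decoding step by step:
Bits 11 -> G
Bits 11 -> G
Bits 10 -> C
Bits 0 -> A


Decoded message: GGCA


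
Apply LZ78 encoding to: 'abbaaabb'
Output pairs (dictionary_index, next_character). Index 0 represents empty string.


LZ78 encoding steps:
Dictionary: {0: ''}
Step 1: w='' (idx 0), next='a' -> output (0, 'a'), add 'a' as idx 1
Step 2: w='' (idx 0), next='b' -> output (0, 'b'), add 'b' as idx 2
Step 3: w='b' (idx 2), next='a' -> output (2, 'a'), add 'ba' as idx 3
Step 4: w='a' (idx 1), next='a' -> output (1, 'a'), add 'aa' as idx 4
Step 5: w='b' (idx 2), next='b' -> output (2, 'b'), add 'bb' as idx 5


Encoded: [(0, 'a'), (0, 'b'), (2, 'a'), (1, 'a'), (2, 'b')]


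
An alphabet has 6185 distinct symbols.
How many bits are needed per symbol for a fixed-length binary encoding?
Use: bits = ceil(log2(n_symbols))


log2(6185) = 12.5946
Bracket: 2^12 = 4096 < 6185 <= 2^13 = 8192
So ceil(log2(6185)) = 13

bits = ceil(log2(6185)) = ceil(12.5946) = 13 bits


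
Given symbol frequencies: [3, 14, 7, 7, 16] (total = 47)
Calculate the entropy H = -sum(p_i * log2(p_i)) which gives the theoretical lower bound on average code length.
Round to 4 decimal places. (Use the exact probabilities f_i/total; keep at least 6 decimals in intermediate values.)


Per-symbol terms -p_i * log2(p_i) with p_i = f_i/47:
  p = 3/47 = 0.063830: log2(p) = -3.969626, -p*log2(p) = 0.253380
  p = 14/47 = 0.297872: log2(p) = -1.747234, -p*log2(p) = 0.520453
  p = 7/47 = 0.148936: log2(p) = -2.747234, -p*log2(p) = 0.409163
  p = 7/47 = 0.148936: log2(p) = -2.747234, -p*log2(p) = 0.409163
  p = 16/47 = 0.340426: log2(p) = -1.554589, -p*log2(p) = 0.529222
H = 0.253380 + 0.520453 + 0.409163 + 0.409163 + 0.529222 = 2.121381

H = 2.1214 bits/symbol


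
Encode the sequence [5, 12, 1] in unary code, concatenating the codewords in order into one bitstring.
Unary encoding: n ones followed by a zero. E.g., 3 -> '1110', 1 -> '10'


Encode each number as n ones followed by a terminating 0:
  5 -> 111110 (6 bits)
  12 -> 1111111111110 (13 bits)
  1 -> 10 (2 bits)
Total length = 6 + 13 + 2 = 21 bits.

Unary([5, 12, 1]) = 111110111111111111010 (21 bits)


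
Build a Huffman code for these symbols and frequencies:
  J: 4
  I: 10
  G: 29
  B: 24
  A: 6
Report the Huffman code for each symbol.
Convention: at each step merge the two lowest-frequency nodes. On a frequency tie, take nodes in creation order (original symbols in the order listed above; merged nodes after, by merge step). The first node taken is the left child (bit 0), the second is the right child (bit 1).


Huffman tree construction:
Step 1: Merge J(4) + A(6) = 10
Step 2: Merge I(10) + (J+A)(10) = 20
Step 3: Merge (I+(J+A))(20) + B(24) = 44
Step 4: Merge G(29) + ((I+(J+A))+B)(44) = 73
Read each symbol's code off the tree from the root (left child = 0, right child = 1).

Codes:
  J: 1010 (length 4)
  I: 100 (length 3)
  G: 0 (length 1)
  B: 11 (length 2)
  A: 1011 (length 4)
Average code length: 147/73 = 2.0137 bits/symbol


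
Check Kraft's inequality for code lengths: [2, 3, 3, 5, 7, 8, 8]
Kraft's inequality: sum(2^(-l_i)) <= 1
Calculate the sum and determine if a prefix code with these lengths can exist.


Sum = 2^(-2) + 2^(-3) + 2^(-3) + 2^(-5) + 2^(-7) + 2^(-8) + 2^(-8)
    = 0.25 + 0.125 + 0.125 + 0.03125 + 0.0078125 + 0.00390625 + 0.00390625
    = 140/256 = 0.546875
Since 0.546875 <= 1, Kraft's inequality IS satisfied.
A prefix code with these lengths CAN exist.

Kraft sum = 0.546875. Satisfied.


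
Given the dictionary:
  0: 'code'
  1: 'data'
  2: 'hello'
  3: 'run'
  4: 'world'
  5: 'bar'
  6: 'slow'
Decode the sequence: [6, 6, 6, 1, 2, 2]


Look up each index in the dictionary:
  6 -> 'slow'
  6 -> 'slow'
  6 -> 'slow'
  1 -> 'data'
  2 -> 'hello'
  2 -> 'hello'

Decoded: "slow slow slow data hello hello"


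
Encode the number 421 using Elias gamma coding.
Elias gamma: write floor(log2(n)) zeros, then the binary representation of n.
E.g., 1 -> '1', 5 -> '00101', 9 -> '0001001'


num_bits = floor(log2(421)) + 1 = 9
leading_zeros = num_bits - 1 = 8
binary(421) = 110100101

Elias gamma(421) = '00000000' + '110100101' = 00000000110100101 (17 bits)


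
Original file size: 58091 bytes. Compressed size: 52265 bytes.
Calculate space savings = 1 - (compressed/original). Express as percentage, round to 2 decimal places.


ratio = compressed/original = 52265/58091 = 0.899709
savings = 1 - ratio = 1 - 0.899709 = 0.100291
as a percentage: 0.100291 * 100 = 10.03%

Space savings = 1 - 52265/58091 = 10.03%


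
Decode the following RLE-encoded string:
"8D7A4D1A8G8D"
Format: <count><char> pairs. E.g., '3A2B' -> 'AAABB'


Expanding each <count><char> pair:
  8D -> 'DDDDDDDD'
  7A -> 'AAAAAAA'
  4D -> 'DDDD'
  1A -> 'A'
  8G -> 'GGGGGGGG'
  8D -> 'DDDDDDDD'

Decoded = DDDDDDDDAAAAAAADDDDAGGGGGGGGDDDDDDDD


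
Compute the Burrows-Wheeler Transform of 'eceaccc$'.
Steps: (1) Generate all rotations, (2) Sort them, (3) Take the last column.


Rotations (sorted):
  0: $eceaccc -> last char: c
  1: accc$ece -> last char: e
  2: c$eceacc -> last char: c
  3: cc$eceac -> last char: c
  4: ccc$ecea -> last char: a
  5: ceaccc$e -> last char: e
  6: eaccc$ec -> last char: c
  7: eceaccc$ -> last char: $


BWT = ceccaec$


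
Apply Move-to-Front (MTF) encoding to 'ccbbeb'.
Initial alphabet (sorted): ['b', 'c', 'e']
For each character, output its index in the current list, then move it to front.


MTF encoding:
'c': index 1 in ['b', 'c', 'e'] -> ['c', 'b', 'e']
'c': index 0 in ['c', 'b', 'e'] -> ['c', 'b', 'e']
'b': index 1 in ['c', 'b', 'e'] -> ['b', 'c', 'e']
'b': index 0 in ['b', 'c', 'e'] -> ['b', 'c', 'e']
'e': index 2 in ['b', 'c', 'e'] -> ['e', 'b', 'c']
'b': index 1 in ['e', 'b', 'c'] -> ['b', 'e', 'c']


Output: [1, 0, 1, 0, 2, 1]


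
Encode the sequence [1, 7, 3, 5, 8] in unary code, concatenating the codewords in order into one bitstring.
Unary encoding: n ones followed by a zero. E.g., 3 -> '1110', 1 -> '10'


Encode each number as n ones followed by a terminating 0:
  1 -> 10 (2 bits)
  7 -> 11111110 (8 bits)
  3 -> 1110 (4 bits)
  5 -> 111110 (6 bits)
  8 -> 111111110 (9 bits)
Total length = 2 + 8 + 4 + 6 + 9 = 29 bits.

Unary([1, 7, 3, 5, 8]) = 10111111101110111110111111110 (29 bits)


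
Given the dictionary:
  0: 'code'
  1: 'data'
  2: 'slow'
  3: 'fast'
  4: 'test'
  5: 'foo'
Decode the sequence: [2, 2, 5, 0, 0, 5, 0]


Look up each index in the dictionary:
  2 -> 'slow'
  2 -> 'slow'
  5 -> 'foo'
  0 -> 'code'
  0 -> 'code'
  5 -> 'foo'
  0 -> 'code'

Decoded: "slow slow foo code code foo code"


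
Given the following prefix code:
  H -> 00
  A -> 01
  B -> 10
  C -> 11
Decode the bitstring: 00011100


Decoding step by step:
Bits 00 -> H
Bits 01 -> A
Bits 11 -> C
Bits 00 -> H


Decoded message: HACH


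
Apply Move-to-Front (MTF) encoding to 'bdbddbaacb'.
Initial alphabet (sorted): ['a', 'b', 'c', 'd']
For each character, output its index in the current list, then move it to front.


MTF encoding:
'b': index 1 in ['a', 'b', 'c', 'd'] -> ['b', 'a', 'c', 'd']
'd': index 3 in ['b', 'a', 'c', 'd'] -> ['d', 'b', 'a', 'c']
'b': index 1 in ['d', 'b', 'a', 'c'] -> ['b', 'd', 'a', 'c']
'd': index 1 in ['b', 'd', 'a', 'c'] -> ['d', 'b', 'a', 'c']
'd': index 0 in ['d', 'b', 'a', 'c'] -> ['d', 'b', 'a', 'c']
'b': index 1 in ['d', 'b', 'a', 'c'] -> ['b', 'd', 'a', 'c']
'a': index 2 in ['b', 'd', 'a', 'c'] -> ['a', 'b', 'd', 'c']
'a': index 0 in ['a', 'b', 'd', 'c'] -> ['a', 'b', 'd', 'c']
'c': index 3 in ['a', 'b', 'd', 'c'] -> ['c', 'a', 'b', 'd']
'b': index 2 in ['c', 'a', 'b', 'd'] -> ['b', 'c', 'a', 'd']


Output: [1, 3, 1, 1, 0, 1, 2, 0, 3, 2]


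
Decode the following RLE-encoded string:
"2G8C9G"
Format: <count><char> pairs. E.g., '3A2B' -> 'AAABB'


Expanding each <count><char> pair:
  2G -> 'GG'
  8C -> 'CCCCCCCC'
  9G -> 'GGGGGGGGG'

Decoded = GGCCCCCCCCGGGGGGGGG


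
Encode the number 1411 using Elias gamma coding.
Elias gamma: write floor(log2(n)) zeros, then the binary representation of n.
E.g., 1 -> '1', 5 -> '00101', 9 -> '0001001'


num_bits = floor(log2(1411)) + 1 = 11
leading_zeros = num_bits - 1 = 10
binary(1411) = 10110000011

Elias gamma(1411) = '0000000000' + '10110000011' = 000000000010110000011 (21 bits)


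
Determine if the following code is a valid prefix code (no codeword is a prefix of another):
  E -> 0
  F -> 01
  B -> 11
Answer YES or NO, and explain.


Checking each pair (does one codeword prefix another?):
  E='0' vs F='01': prefix -- VIOLATION

NO -- this is NOT a valid prefix code. E (0) is a prefix of F (01).


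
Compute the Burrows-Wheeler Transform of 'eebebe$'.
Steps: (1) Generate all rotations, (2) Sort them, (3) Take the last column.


Rotations (sorted):
  0: $eebebe -> last char: e
  1: be$eebe -> last char: e
  2: bebe$ee -> last char: e
  3: e$eebeb -> last char: b
  4: ebe$eeb -> last char: b
  5: ebebe$e -> last char: e
  6: eebebe$ -> last char: $


BWT = eeebbe$


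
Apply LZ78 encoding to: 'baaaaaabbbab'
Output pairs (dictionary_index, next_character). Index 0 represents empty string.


LZ78 encoding steps:
Dictionary: {0: ''}
Step 1: w='' (idx 0), next='b' -> output (0, 'b'), add 'b' as idx 1
Step 2: w='' (idx 0), next='a' -> output (0, 'a'), add 'a' as idx 2
Step 3: w='a' (idx 2), next='a' -> output (2, 'a'), add 'aa' as idx 3
Step 4: w='aa' (idx 3), next='a' -> output (3, 'a'), add 'aaa' as idx 4
Step 5: w='b' (idx 1), next='b' -> output (1, 'b'), add 'bb' as idx 5
Step 6: w='b' (idx 1), next='a' -> output (1, 'a'), add 'ba' as idx 6
Step 7: w='b' (idx 1), end of input -> output (1, '')


Encoded: [(0, 'b'), (0, 'a'), (2, 'a'), (3, 'a'), (1, 'b'), (1, 'a'), (1, '')]


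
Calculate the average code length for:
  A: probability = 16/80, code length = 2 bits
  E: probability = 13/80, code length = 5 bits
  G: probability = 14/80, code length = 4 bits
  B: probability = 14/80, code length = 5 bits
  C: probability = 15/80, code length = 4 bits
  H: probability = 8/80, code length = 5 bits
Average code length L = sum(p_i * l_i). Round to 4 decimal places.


Weighted contributions p_i * l_i:
  A: (16/80) * 2 = 32/80
  E: (13/80) * 5 = 65/80
  G: (14/80) * 4 = 56/80
  B: (14/80) * 5 = 70/80
  C: (15/80) * 4 = 60/80
  H: (8/80) * 5 = 40/80
Sum = (32 + 65 + 56 + 70 + 60 + 40)/80 = 323/80

L = 323/80 = 4.0375 bits/symbol


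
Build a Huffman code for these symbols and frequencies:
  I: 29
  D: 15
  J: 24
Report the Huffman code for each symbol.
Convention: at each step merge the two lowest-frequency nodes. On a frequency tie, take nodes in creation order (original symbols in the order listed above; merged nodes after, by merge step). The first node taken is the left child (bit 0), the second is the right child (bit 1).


Huffman tree construction:
Step 1: Merge D(15) + J(24) = 39
Step 2: Merge I(29) + (D+J)(39) = 68
Read each symbol's code off the tree from the root (left child = 0, right child = 1).

Codes:
  I: 0 (length 1)
  D: 10 (length 2)
  J: 11 (length 2)
Average code length: 107/68 = 1.5735 bits/symbol


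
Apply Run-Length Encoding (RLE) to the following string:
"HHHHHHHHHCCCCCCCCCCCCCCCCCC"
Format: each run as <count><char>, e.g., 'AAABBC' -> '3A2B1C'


Scanning runs left to right:
  i=0: run of 'H' x 9 -> '9H'
  i=9: run of 'C' x 18 -> '18C'

RLE = 9H18C


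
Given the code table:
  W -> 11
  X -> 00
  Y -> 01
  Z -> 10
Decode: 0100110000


Decoding:
01 -> Y
00 -> X
11 -> W
00 -> X
00 -> X


Result: YXWXX


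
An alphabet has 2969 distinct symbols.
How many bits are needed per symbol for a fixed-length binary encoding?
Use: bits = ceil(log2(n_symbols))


log2(2969) = 11.5358
Bracket: 2^11 = 2048 < 2969 <= 2^12 = 4096
So ceil(log2(2969)) = 12

bits = ceil(log2(2969)) = ceil(11.5358) = 12 bits


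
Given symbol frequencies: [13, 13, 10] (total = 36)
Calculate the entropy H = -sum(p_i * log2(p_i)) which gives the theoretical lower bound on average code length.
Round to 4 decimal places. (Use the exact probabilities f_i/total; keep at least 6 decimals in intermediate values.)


Per-symbol terms -p_i * log2(p_i) with p_i = f_i/36:
  p = 13/36 = 0.361111: log2(p) = -1.469485, -p*log2(p) = 0.530647
  p = 13/36 = 0.361111: log2(p) = -1.469485, -p*log2(p) = 0.530647
  p = 10/36 = 0.277778: log2(p) = -1.847997, -p*log2(p) = 0.513332
H = 0.530647 + 0.530647 + 0.513332 = 1.574626

H = 1.5746 bits/symbol


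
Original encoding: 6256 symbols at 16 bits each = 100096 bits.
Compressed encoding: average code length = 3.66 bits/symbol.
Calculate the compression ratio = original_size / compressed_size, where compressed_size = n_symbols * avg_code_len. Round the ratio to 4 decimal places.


original_size = n_symbols * orig_bits = 6256 * 16 = 100096 bits
compressed_size = n_symbols * avg_code_len = 6256 * 3.66 = 22896.96 bits
ratio = original_size / compressed_size = 100096 / 22896.96 = 4.3716

Compression ratio = 4.3716


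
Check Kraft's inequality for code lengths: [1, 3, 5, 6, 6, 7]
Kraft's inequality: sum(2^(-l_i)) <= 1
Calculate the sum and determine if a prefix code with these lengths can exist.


Sum = 2^(-1) + 2^(-3) + 2^(-5) + 2^(-6) + 2^(-6) + 2^(-7)
    = 0.5 + 0.125 + 0.03125 + 0.015625 + 0.015625 + 0.0078125
    = 89/128 = 0.6953125
Since 0.6953125 <= 1, Kraft's inequality IS satisfied.
A prefix code with these lengths CAN exist.

Kraft sum = 0.6953125. Satisfied.


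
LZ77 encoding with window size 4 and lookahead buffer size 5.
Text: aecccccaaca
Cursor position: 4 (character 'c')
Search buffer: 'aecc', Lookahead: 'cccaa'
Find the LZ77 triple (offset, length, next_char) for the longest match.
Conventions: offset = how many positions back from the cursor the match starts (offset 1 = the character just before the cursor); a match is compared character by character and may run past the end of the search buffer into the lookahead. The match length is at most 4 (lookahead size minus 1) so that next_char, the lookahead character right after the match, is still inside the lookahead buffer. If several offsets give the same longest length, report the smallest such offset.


Try each offset into the search buffer:
  offset=1 (pos 3, char 'c'): match length 3
  offset=2 (pos 2, char 'c'): match length 3
  offset=3 (pos 1, char 'e'): match length 0
  offset=4 (pos 0, char 'a'): match length 0
Longest match has length 3, found at offsets 1, 2; take the smallest, offset 1.
next_char = character at position 4 + 3 = 7 -> 'a'

Best match: offset=1, length=3 (matching 'ccc' starting at position 3)
LZ77 triple: (1, 3, 'a')


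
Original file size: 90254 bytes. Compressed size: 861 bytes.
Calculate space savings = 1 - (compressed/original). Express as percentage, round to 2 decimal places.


ratio = compressed/original = 861/90254 = 0.00954
savings = 1 - ratio = 1 - 0.00954 = 0.99046
as a percentage: 0.99046 * 100 = 99.05%

Space savings = 1 - 861/90254 = 99.05%


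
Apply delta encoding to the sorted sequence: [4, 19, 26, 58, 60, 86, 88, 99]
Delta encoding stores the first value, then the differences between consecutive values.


First value: 4
Deltas:
  19 - 4 = 15
  26 - 19 = 7
  58 - 26 = 32
  60 - 58 = 2
  86 - 60 = 26
  88 - 86 = 2
  99 - 88 = 11


Delta encoded: [4, 15, 7, 32, 2, 26, 2, 11]


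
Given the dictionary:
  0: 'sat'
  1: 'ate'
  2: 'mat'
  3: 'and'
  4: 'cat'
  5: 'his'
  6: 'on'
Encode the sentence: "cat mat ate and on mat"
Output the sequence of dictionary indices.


Look up each word in the dictionary:
  'cat' -> 4
  'mat' -> 2
  'ate' -> 1
  'and' -> 3
  'on' -> 6
  'mat' -> 2

Encoded: [4, 2, 1, 3, 6, 2]


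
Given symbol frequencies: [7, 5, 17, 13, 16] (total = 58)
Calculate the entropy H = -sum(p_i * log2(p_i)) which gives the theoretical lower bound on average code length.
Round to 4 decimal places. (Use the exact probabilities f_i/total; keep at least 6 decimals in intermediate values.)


Per-symbol terms -p_i * log2(p_i) with p_i = f_i/58:
  p = 7/58 = 0.120690: log2(p) = -3.050626, -p*log2(p) = 0.368179
  p = 5/58 = 0.086207: log2(p) = -3.536053, -p*log2(p) = 0.304832
  p = 17/58 = 0.293103: log2(p) = -1.770518, -p*log2(p) = 0.518945
  p = 13/58 = 0.224138: log2(p) = -2.157541, -p*log2(p) = 0.483587
  p = 16/58 = 0.275862: log2(p) = -1.857981, -p*log2(p) = 0.512546
H = 0.368179 + 0.304832 + 0.518945 + 0.483587 + 0.512546 = 2.188089

H = 2.1881 bits/symbol


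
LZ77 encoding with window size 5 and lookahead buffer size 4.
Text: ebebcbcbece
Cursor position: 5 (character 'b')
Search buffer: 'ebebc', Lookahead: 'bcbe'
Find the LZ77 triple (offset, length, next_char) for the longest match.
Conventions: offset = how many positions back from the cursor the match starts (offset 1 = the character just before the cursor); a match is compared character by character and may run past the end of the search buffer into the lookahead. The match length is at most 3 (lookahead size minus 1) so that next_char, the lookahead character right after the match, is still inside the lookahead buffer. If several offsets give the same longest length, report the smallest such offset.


Try each offset into the search buffer:
  offset=1 (pos 4, char 'c'): match length 0
  offset=2 (pos 3, char 'b'): match length 3
  offset=3 (pos 2, char 'e'): match length 0
  offset=4 (pos 1, char 'b'): match length 1
  offset=5 (pos 0, char 'e'): match length 0
Longest match has length 3 at offset 2.
next_char = character at position 5 + 3 = 8 -> 'e'

Best match: offset=2, length=3 (matching 'bcb' starting at position 3)
LZ77 triple: (2, 3, 'e')


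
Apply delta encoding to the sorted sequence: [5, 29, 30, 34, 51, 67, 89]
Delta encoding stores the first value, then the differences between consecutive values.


First value: 5
Deltas:
  29 - 5 = 24
  30 - 29 = 1
  34 - 30 = 4
  51 - 34 = 17
  67 - 51 = 16
  89 - 67 = 22


Delta encoded: [5, 24, 1, 4, 17, 16, 22]


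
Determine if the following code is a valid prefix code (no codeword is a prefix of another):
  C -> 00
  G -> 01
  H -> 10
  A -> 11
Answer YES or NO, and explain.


Checking each pair (does one codeword prefix another?):
  C='00' vs G='01': no prefix
  C='00' vs H='10': no prefix
  C='00' vs A='11': no prefix
  G='01' vs C='00': no prefix
  G='01' vs H='10': no prefix
  G='01' vs A='11': no prefix
  H='10' vs C='00': no prefix
  H='10' vs G='01': no prefix
  H='10' vs A='11': no prefix
  A='11' vs C='00': no prefix
  A='11' vs G='01': no prefix
  A='11' vs H='10': no prefix
No violation found over all pairs.

YES -- this is a valid prefix code. No codeword is a prefix of any other codeword.


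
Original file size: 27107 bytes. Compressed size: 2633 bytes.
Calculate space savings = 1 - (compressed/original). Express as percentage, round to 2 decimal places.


ratio = compressed/original = 2633/27107 = 0.097134
savings = 1 - ratio = 1 - 0.097134 = 0.902866
as a percentage: 0.902866 * 100 = 90.29%

Space savings = 1 - 2633/27107 = 90.29%


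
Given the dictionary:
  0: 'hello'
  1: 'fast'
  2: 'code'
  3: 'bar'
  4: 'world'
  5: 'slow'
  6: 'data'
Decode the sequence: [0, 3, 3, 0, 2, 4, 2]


Look up each index in the dictionary:
  0 -> 'hello'
  3 -> 'bar'
  3 -> 'bar'
  0 -> 'hello'
  2 -> 'code'
  4 -> 'world'
  2 -> 'code'

Decoded: "hello bar bar hello code world code"


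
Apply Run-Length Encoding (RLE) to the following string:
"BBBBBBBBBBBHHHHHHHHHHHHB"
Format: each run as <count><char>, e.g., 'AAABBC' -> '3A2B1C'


Scanning runs left to right:
  i=0: run of 'B' x 11 -> '11B'
  i=11: run of 'H' x 12 -> '12H'
  i=23: run of 'B' x 1 -> '1B'

RLE = 11B12H1B


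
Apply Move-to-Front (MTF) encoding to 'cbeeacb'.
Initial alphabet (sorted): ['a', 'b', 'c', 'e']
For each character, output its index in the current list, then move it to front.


MTF encoding:
'c': index 2 in ['a', 'b', 'c', 'e'] -> ['c', 'a', 'b', 'e']
'b': index 2 in ['c', 'a', 'b', 'e'] -> ['b', 'c', 'a', 'e']
'e': index 3 in ['b', 'c', 'a', 'e'] -> ['e', 'b', 'c', 'a']
'e': index 0 in ['e', 'b', 'c', 'a'] -> ['e', 'b', 'c', 'a']
'a': index 3 in ['e', 'b', 'c', 'a'] -> ['a', 'e', 'b', 'c']
'c': index 3 in ['a', 'e', 'b', 'c'] -> ['c', 'a', 'e', 'b']
'b': index 3 in ['c', 'a', 'e', 'b'] -> ['b', 'c', 'a', 'e']


Output: [2, 2, 3, 0, 3, 3, 3]
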